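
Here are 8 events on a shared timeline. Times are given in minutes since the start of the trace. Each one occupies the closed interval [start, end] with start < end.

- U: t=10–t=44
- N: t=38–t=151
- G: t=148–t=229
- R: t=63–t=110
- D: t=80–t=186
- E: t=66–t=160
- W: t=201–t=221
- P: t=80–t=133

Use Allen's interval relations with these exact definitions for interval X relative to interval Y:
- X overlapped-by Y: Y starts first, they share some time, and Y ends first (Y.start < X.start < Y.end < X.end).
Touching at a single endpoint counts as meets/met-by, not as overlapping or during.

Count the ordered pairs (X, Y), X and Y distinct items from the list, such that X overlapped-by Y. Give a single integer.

Checking all 56 ordered pairs for relation 'overlapped-by'; matching pairs in alphabetical order:
(D, E): D overlapped-by E ✓
(D, N): D overlapped-by N ✓
(D, R): D overlapped-by R ✓
(E, N): E overlapped-by N ✓
(E, R): E overlapped-by R ✓
(G, D): G overlapped-by D ✓
(G, E): G overlapped-by E ✓
(G, N): G overlapped-by N ✓
(N, U): N overlapped-by U ✓
(P, R): P overlapped-by R ✓
Count: 10.

10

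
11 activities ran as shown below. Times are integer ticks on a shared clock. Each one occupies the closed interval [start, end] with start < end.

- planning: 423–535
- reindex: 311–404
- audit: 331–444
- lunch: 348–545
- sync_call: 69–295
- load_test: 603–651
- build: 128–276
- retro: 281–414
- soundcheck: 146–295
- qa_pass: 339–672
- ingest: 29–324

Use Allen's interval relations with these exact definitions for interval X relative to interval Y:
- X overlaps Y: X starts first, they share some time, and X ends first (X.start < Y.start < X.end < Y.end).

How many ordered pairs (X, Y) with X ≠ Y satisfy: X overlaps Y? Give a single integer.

Checking all 110 ordered pairs for relation 'overlaps'; matching pairs in alphabetical order:
(audit, lunch): audit overlaps lunch ✓
(audit, planning): audit overlaps planning ✓
(audit, qa_pass): audit overlaps qa_pass ✓
(build, soundcheck): build overlaps soundcheck ✓
(ingest, reindex): ingest overlaps reindex ✓
(ingest, retro): ingest overlaps retro ✓
(reindex, audit): reindex overlaps audit ✓
(reindex, lunch): reindex overlaps lunch ✓
(reindex, qa_pass): reindex overlaps qa_pass ✓
(retro, audit): retro overlaps audit ✓
(retro, lunch): retro overlaps lunch ✓
(retro, qa_pass): retro overlaps qa_pass ✓
(soundcheck, retro): soundcheck overlaps retro ✓
(sync_call, retro): sync_call overlaps retro ✓
Count: 14.

14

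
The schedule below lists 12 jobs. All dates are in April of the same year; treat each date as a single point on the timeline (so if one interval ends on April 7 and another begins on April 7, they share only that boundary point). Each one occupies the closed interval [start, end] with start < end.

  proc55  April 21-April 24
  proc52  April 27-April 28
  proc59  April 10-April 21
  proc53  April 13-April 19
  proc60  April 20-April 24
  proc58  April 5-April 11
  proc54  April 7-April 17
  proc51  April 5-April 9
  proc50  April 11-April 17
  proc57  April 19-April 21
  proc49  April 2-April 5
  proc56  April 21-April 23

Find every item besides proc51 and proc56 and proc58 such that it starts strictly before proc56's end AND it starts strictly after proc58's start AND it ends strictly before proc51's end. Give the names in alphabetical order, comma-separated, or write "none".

none

Conditions: its start is strictly before proc56's end (X.start < April 23) AND its start is strictly after proc58's start (X.start > April 5) AND its end is strictly before proc51's end (X.end < April 9).
proc49: start April 2 < April 23? ✓; start April 2 > April 5? ✗; end April 5 < April 9? ✓ → no.
proc50: start April 11 < April 23? ✓; start April 11 > April 5? ✓; end April 17 < April 9? ✗ → no.
proc52: start April 27 < April 23? ✗; start April 27 > April 5? ✓; end April 28 < April 9? ✗ → no.
proc53: start April 13 < April 23? ✓; start April 13 > April 5? ✓; end April 19 < April 9? ✗ → no.
proc54: start April 7 < April 23? ✓; start April 7 > April 5? ✓; end April 17 < April 9? ✗ → no.
proc55: start April 21 < April 23? ✓; start April 21 > April 5? ✓; end April 24 < April 9? ✗ → no.
proc57: start April 19 < April 23? ✓; start April 19 > April 5? ✓; end April 21 < April 9? ✗ → no.
proc59: start April 10 < April 23? ✓; start April 10 > April 5? ✓; end April 21 < April 9? ✗ → no.
proc60: start April 20 < April 23? ✓; start April 20 > April 5? ✓; end April 24 < April 9? ✗ → no.
Result: none.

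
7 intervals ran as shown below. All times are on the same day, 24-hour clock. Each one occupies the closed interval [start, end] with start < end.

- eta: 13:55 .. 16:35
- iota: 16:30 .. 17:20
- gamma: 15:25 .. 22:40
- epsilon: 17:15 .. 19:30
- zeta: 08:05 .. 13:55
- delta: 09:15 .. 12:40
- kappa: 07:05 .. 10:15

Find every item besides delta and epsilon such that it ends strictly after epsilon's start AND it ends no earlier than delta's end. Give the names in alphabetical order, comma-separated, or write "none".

gamma, iota

Conditions: its end is strictly after epsilon's start (X.end > 17:15) AND its end is no earlier than delta's end (X.end >= 12:40).
eta: end 16:35 > 17:15? ✗; end 16:35 >= 12:40? ✓ → no.
gamma: end 22:40 > 17:15? ✓; end 22:40 >= 12:40? ✓ → yes.
iota: end 17:20 > 17:15? ✓; end 17:20 >= 12:40? ✓ → yes.
kappa: end 10:15 > 17:15? ✗; end 10:15 >= 12:40? ✗ → no.
zeta: end 13:55 > 17:15? ✗; end 13:55 >= 12:40? ✓ → no.
Result: gamma, iota.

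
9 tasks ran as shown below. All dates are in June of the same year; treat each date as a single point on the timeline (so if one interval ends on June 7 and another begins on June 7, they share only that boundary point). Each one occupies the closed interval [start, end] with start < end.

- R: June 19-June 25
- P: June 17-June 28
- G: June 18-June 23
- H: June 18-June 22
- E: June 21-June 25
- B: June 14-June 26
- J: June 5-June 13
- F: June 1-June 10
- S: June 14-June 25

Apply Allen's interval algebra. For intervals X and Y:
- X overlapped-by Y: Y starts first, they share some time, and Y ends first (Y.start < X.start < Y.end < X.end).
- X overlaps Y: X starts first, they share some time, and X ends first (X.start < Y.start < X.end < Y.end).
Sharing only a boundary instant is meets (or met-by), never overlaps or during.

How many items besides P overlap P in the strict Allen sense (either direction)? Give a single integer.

2

Target P = [June 17, June 28].
B [June 14, June 26] → overlaps → counts.
E [June 21, June 25] → during → no.
F [June 1, June 10] → before → no.
G [June 18, June 23] → during → no.
H [June 18, June 22] → during → no.
J [June 5, June 13] → before → no.
R [June 19, June 25] → during → no.
S [June 14, June 25] → overlaps → counts.
Total: 2.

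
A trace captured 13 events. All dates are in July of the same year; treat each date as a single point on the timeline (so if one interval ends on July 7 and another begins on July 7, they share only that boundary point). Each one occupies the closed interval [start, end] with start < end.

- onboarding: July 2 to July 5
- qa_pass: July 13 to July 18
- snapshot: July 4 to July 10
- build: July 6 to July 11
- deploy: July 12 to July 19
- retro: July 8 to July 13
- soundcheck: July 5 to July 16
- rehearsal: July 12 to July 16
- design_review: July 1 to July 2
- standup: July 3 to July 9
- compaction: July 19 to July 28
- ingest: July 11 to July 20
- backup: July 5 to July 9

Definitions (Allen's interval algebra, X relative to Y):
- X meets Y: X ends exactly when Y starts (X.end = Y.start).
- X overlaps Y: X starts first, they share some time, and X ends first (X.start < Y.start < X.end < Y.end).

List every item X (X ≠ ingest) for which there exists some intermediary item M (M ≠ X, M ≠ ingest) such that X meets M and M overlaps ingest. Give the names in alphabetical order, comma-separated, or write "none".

Target ingest = [July 11, July 20].
Intermediaries M with M overlaps ingest: retro, soundcheck.
Via retro — items with X meets retro: none.
Via soundcheck — items with X meets soundcheck: onboarding.
Union: onboarding.

onboarding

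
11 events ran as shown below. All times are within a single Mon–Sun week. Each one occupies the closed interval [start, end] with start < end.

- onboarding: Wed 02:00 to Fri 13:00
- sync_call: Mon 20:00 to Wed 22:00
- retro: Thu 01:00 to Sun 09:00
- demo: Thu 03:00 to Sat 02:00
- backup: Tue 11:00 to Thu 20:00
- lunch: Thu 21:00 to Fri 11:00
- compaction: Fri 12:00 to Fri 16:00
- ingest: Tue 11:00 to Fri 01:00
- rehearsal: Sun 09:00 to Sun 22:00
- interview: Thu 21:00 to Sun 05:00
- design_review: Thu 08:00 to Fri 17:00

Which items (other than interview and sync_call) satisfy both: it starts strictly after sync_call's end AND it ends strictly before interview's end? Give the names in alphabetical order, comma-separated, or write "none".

compaction, demo, design_review, lunch

Conditions: its start is strictly after sync_call's end (X.start > Wed 22:00) AND its end is strictly before interview's end (X.end < Sun 05:00).
backup: start Tue 11:00 > Wed 22:00? ✗; end Thu 20:00 < Sun 05:00? ✓ → no.
compaction: start Fri 12:00 > Wed 22:00? ✓; end Fri 16:00 < Sun 05:00? ✓ → yes.
demo: start Thu 03:00 > Wed 22:00? ✓; end Sat 02:00 < Sun 05:00? ✓ → yes.
design_review: start Thu 08:00 > Wed 22:00? ✓; end Fri 17:00 < Sun 05:00? ✓ → yes.
ingest: start Tue 11:00 > Wed 22:00? ✗; end Fri 01:00 < Sun 05:00? ✓ → no.
lunch: start Thu 21:00 > Wed 22:00? ✓; end Fri 11:00 < Sun 05:00? ✓ → yes.
onboarding: start Wed 02:00 > Wed 22:00? ✗; end Fri 13:00 < Sun 05:00? ✓ → no.
rehearsal: start Sun 09:00 > Wed 22:00? ✓; end Sun 22:00 < Sun 05:00? ✗ → no.
retro: start Thu 01:00 > Wed 22:00? ✓; end Sun 09:00 < Sun 05:00? ✗ → no.
Result: compaction, demo, design_review, lunch.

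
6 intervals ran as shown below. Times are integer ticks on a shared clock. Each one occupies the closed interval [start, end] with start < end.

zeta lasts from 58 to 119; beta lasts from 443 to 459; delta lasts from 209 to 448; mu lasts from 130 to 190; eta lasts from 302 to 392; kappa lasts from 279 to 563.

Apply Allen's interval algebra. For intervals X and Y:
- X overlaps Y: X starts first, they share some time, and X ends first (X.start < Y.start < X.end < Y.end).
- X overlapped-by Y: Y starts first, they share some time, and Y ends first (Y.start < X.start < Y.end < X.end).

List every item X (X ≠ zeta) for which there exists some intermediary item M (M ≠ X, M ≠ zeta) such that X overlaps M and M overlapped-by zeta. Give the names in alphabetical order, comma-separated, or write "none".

Target zeta = [58, 119].
Intermediaries M with M overlapped-by zeta: none.
Union: none.

none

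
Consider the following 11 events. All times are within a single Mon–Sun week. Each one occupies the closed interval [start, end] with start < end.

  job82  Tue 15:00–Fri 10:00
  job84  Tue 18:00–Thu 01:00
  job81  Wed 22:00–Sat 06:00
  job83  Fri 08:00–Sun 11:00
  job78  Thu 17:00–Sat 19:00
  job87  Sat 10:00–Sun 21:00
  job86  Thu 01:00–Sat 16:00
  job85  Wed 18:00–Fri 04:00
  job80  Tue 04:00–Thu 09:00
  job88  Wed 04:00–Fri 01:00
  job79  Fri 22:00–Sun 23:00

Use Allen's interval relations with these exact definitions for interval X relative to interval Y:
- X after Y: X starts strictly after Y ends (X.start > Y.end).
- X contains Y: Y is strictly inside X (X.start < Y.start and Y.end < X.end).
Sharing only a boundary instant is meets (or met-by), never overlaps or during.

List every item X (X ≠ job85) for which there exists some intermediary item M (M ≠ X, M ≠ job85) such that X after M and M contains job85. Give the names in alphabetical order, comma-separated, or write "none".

Target job85 = [Wed 18:00, Fri 04:00].
Intermediaries M with M contains job85: job82.
Via job82 — items with X after job82: job79, job87.
Union: job79, job87.

job79, job87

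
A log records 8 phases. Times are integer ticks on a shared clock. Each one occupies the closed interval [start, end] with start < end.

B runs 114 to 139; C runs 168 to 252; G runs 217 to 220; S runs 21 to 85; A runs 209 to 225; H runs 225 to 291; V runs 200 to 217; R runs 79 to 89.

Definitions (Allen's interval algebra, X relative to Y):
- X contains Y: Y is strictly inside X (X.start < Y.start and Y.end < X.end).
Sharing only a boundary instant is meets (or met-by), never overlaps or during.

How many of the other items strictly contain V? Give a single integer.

1

Target V = [200, 217].
A [209, 225] → overlapped-by → no.
B [114, 139] → before → no.
C [168, 252] → contains → counts.
G [217, 220] → met-by → no.
H [225, 291] → after → no.
R [79, 89] → before → no.
S [21, 85] → before → no.
Total: 1.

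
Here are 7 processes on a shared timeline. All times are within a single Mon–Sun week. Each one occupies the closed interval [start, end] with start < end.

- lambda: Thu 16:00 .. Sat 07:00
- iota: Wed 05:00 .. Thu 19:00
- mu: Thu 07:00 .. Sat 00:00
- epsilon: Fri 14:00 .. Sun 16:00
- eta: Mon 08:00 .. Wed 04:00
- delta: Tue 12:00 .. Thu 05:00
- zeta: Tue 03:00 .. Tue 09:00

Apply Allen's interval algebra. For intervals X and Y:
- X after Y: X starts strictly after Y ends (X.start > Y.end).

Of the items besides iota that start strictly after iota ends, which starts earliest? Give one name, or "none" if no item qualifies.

Target iota = [Wed 05:00, Thu 19:00].
delta [Tue 12:00, Thu 05:00] → overlaps → excluded.
epsilon [Fri 14:00, Sun 16:00] → after → candidate.
eta [Mon 08:00, Wed 04:00] → before → excluded.
lambda [Thu 16:00, Sat 07:00] → overlapped-by → excluded.
mu [Thu 07:00, Sat 00:00] → overlapped-by → excluded.
zeta [Tue 03:00, Tue 09:00] → before → excluded.
Among candidates, earliest start is Fri 14:00 → epsilon.

epsilon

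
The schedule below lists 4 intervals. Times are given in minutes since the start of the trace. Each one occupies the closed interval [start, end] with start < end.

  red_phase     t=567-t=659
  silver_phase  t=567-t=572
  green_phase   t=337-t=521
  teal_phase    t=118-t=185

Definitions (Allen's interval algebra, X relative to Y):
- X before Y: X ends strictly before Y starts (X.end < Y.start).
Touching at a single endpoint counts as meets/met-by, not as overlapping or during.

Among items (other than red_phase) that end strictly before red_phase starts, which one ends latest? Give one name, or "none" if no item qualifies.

green_phase

Target red_phase = [t=567, t=659].
green_phase [t=337, t=521] → before → candidate.
silver_phase [t=567, t=572] → starts → excluded.
teal_phase [t=118, t=185] → before → candidate.
Among candidates, latest end is t=521 → green_phase.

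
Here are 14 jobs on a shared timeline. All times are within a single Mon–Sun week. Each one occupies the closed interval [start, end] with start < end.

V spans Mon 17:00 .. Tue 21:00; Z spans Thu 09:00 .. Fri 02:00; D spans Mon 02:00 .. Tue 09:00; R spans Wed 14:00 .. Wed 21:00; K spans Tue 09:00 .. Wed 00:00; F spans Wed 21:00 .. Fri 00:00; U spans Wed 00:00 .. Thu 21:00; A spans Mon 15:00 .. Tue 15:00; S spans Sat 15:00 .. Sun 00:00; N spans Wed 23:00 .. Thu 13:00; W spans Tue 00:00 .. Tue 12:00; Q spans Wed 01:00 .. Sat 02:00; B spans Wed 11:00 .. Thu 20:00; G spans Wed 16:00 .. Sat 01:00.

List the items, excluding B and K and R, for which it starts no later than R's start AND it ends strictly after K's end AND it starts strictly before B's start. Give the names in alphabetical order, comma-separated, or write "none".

Q, U

Conditions: its start is no later than R's start (X.start <= Wed 14:00) AND its end is strictly after K's end (X.end > Wed 00:00) AND its start is strictly before B's start (X.start < Wed 11:00).
A: start Mon 15:00 <= Wed 14:00? ✓; end Tue 15:00 > Wed 00:00? ✗; start Mon 15:00 < Wed 11:00? ✓ → no.
D: start Mon 02:00 <= Wed 14:00? ✓; end Tue 09:00 > Wed 00:00? ✗; start Mon 02:00 < Wed 11:00? ✓ → no.
F: start Wed 21:00 <= Wed 14:00? ✗; end Fri 00:00 > Wed 00:00? ✓; start Wed 21:00 < Wed 11:00? ✗ → no.
G: start Wed 16:00 <= Wed 14:00? ✗; end Sat 01:00 > Wed 00:00? ✓; start Wed 16:00 < Wed 11:00? ✗ → no.
N: start Wed 23:00 <= Wed 14:00? ✗; end Thu 13:00 > Wed 00:00? ✓; start Wed 23:00 < Wed 11:00? ✗ → no.
Q: start Wed 01:00 <= Wed 14:00? ✓; end Sat 02:00 > Wed 00:00? ✓; start Wed 01:00 < Wed 11:00? ✓ → yes.
S: start Sat 15:00 <= Wed 14:00? ✗; end Sun 00:00 > Wed 00:00? ✓; start Sat 15:00 < Wed 11:00? ✗ → no.
U: start Wed 00:00 <= Wed 14:00? ✓; end Thu 21:00 > Wed 00:00? ✓; start Wed 00:00 < Wed 11:00? ✓ → yes.
V: start Mon 17:00 <= Wed 14:00? ✓; end Tue 21:00 > Wed 00:00? ✗; start Mon 17:00 < Wed 11:00? ✓ → no.
W: start Tue 00:00 <= Wed 14:00? ✓; end Tue 12:00 > Wed 00:00? ✗; start Tue 00:00 < Wed 11:00? ✓ → no.
Z: start Thu 09:00 <= Wed 14:00? ✗; end Fri 02:00 > Wed 00:00? ✓; start Thu 09:00 < Wed 11:00? ✗ → no.
Result: Q, U.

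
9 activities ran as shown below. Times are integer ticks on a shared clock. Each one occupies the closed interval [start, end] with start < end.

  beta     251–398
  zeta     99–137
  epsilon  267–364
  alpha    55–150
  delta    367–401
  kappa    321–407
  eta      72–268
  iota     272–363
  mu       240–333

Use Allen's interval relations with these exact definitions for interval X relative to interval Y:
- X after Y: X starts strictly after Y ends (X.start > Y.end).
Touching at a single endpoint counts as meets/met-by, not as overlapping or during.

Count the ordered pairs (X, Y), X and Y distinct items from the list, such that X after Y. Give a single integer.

18

Checking all 72 ordered pairs for relation 'after'; matching pairs in alphabetical order:
(beta, alpha): beta after alpha ✓
(beta, zeta): beta after zeta ✓
(delta, alpha): delta after alpha ✓
(delta, epsilon): delta after epsilon ✓
(delta, eta): delta after eta ✓
(delta, iota): delta after iota ✓
(delta, mu): delta after mu ✓
(delta, zeta): delta after zeta ✓
(epsilon, alpha): epsilon after alpha ✓
(epsilon, zeta): epsilon after zeta ✓
(iota, alpha): iota after alpha ✓
(iota, eta): iota after eta ✓
(iota, zeta): iota after zeta ✓
(kappa, alpha): kappa after alpha ✓
(kappa, eta): kappa after eta ✓
(kappa, zeta): kappa after zeta ✓
(mu, alpha): mu after alpha ✓
(mu, zeta): mu after zeta ✓
Count: 18.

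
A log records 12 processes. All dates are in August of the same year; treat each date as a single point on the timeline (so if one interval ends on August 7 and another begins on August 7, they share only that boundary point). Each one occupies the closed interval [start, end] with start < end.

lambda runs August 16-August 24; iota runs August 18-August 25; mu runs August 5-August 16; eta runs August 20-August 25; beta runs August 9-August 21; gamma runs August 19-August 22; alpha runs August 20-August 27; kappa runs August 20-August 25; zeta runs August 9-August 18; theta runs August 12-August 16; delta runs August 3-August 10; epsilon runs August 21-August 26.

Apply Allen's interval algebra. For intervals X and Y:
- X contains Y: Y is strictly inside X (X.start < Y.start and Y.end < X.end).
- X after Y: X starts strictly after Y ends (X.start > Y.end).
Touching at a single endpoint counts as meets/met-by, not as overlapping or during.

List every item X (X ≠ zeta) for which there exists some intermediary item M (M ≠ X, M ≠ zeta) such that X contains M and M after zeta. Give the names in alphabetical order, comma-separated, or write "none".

alpha, iota, lambda

Target zeta = [August 9, August 18].
Intermediaries M with M after zeta: alpha, epsilon, eta, gamma, kappa.
Via alpha — items with X contains alpha: none.
Via epsilon — items with X contains epsilon: alpha.
Via eta — items with X contains eta: none.
Via gamma — items with X contains gamma: iota, lambda.
Via kappa — items with X contains kappa: none.
Union: alpha, iota, lambda.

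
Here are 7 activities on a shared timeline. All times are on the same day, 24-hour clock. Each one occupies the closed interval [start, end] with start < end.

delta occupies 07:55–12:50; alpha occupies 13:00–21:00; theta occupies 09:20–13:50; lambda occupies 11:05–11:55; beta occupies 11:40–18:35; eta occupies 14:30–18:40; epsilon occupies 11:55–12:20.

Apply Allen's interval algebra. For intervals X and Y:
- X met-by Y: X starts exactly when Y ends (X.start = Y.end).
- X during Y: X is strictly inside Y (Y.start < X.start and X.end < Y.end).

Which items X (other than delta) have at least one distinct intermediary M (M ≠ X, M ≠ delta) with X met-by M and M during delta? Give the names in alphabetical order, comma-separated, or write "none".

Target delta = [07:55, 12:50].
Intermediaries M with M during delta: epsilon, lambda.
Via epsilon — items with X met-by epsilon: none.
Via lambda — items with X met-by lambda: epsilon.
Union: epsilon.

epsilon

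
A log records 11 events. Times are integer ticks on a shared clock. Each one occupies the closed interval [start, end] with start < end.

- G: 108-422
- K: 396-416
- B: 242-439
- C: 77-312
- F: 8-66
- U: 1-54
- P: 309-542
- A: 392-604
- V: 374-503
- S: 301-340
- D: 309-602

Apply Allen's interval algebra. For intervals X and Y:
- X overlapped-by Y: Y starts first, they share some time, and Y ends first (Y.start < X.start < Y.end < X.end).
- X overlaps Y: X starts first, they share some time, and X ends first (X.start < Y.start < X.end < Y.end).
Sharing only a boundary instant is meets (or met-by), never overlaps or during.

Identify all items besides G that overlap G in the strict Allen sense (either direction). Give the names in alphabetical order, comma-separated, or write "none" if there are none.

A, B, C, D, P, V

Target G = [108, 422].
A [392, 604] → overlapped-by → yes.
B [242, 439] → overlapped-by → yes.
C [77, 312] → overlaps → yes.
D [309, 602] → overlapped-by → yes.
F [8, 66] → before → no.
K [396, 416] → during → no.
P [309, 542] → overlapped-by → yes.
S [301, 340] → during → no.
U [1, 54] → before → no.
V [374, 503] → overlapped-by → yes.
Result: A, B, C, D, P, V.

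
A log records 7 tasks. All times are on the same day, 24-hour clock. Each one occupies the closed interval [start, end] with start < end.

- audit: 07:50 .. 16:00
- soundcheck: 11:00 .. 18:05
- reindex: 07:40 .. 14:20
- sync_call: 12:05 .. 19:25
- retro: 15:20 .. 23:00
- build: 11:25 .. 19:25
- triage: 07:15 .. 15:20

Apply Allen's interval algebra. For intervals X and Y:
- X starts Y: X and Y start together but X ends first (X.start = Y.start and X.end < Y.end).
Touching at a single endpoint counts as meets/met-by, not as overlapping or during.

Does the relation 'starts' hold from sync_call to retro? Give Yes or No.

No

sync_call = [12:05, 19:25], retro = [15:20, 23:00].
Actual relation of sync_call to retro: overlaps.
Asked whether 'starts' holds → No.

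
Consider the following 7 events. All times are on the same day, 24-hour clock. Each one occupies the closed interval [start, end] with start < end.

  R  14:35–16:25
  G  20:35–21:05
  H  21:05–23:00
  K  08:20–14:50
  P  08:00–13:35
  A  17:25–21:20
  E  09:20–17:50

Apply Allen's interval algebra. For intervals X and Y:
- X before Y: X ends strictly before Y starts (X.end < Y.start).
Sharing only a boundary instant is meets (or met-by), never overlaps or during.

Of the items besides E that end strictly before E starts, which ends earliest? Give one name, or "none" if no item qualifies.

none

Target E = [09:20, 17:50].
A [17:25, 21:20] → overlapped-by → excluded.
G [20:35, 21:05] → after → excluded.
H [21:05, 23:00] → after → excluded.
K [08:20, 14:50] → overlaps → excluded.
P [08:00, 13:35] → overlaps → excluded.
R [14:35, 16:25] → during → excluded.
No candidates → none.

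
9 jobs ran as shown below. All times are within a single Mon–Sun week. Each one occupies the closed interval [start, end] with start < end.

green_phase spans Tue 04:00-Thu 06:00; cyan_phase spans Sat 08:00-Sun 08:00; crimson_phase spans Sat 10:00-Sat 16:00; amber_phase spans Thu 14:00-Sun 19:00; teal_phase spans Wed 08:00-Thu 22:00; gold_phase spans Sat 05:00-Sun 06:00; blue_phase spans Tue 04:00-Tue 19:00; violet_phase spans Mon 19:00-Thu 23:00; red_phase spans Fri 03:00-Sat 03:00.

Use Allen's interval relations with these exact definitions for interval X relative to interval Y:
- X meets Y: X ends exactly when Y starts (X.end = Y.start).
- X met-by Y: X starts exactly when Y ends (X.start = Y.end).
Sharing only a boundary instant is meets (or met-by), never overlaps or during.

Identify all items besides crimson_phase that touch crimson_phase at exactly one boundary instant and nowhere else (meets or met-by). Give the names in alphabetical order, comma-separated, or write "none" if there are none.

Target crimson_phase = [Sat 10:00, Sat 16:00].
amber_phase [Thu 14:00, Sun 19:00] → contains → no.
blue_phase [Tue 04:00, Tue 19:00] → before → no.
cyan_phase [Sat 08:00, Sun 08:00] → contains → no.
gold_phase [Sat 05:00, Sun 06:00] → contains → no.
green_phase [Tue 04:00, Thu 06:00] → before → no.
red_phase [Fri 03:00, Sat 03:00] → before → no.
teal_phase [Wed 08:00, Thu 22:00] → before → no.
violet_phase [Mon 19:00, Thu 23:00] → before → no.
Result: none.

none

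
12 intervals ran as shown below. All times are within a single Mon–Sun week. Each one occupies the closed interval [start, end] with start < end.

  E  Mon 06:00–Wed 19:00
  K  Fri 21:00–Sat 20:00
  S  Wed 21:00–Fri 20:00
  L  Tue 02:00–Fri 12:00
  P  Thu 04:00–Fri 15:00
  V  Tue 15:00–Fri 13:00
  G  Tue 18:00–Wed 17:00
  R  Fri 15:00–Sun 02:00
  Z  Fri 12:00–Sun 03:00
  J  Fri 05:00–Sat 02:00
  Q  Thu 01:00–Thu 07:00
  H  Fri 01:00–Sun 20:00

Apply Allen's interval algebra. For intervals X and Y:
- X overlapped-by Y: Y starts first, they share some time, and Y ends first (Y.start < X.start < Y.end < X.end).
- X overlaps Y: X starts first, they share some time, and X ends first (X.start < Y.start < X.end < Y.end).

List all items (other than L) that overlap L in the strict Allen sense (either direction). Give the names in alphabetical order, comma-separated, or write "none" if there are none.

Target L = [Tue 02:00, Fri 12:00].
E [Mon 06:00, Wed 19:00] → overlaps → yes.
G [Tue 18:00, Wed 17:00] → during → no.
H [Fri 01:00, Sun 20:00] → overlapped-by → yes.
J [Fri 05:00, Sat 02:00] → overlapped-by → yes.
K [Fri 21:00, Sat 20:00] → after → no.
P [Thu 04:00, Fri 15:00] → overlapped-by → yes.
Q [Thu 01:00, Thu 07:00] → during → no.
R [Fri 15:00, Sun 02:00] → after → no.
S [Wed 21:00, Fri 20:00] → overlapped-by → yes.
V [Tue 15:00, Fri 13:00] → overlapped-by → yes.
Z [Fri 12:00, Sun 03:00] → met-by → no.
Result: E, H, J, P, S, V.

E, H, J, P, S, V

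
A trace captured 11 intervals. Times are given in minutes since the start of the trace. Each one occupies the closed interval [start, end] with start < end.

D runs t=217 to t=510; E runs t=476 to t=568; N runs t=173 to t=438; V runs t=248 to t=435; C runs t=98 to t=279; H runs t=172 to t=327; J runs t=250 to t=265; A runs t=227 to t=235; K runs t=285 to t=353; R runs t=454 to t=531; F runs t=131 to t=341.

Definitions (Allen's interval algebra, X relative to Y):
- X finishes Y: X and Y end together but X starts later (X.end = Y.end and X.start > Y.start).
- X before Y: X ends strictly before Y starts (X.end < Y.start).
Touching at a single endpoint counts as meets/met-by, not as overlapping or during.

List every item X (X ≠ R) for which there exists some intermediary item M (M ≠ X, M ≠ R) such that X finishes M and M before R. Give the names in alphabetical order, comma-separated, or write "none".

Target R = [t=454, t=531].
Intermediaries M with M before R: A, C, F, H, J, K, N, V.
Via A — items with X finishes A: none.
Via C — items with X finishes C: none.
Via F — items with X finishes F: none.
Via H — items with X finishes H: none.
Via J — items with X finishes J: none.
Via K — items with X finishes K: none.
Via N — items with X finishes N: none.
Via V — items with X finishes V: none.
Union: none.

none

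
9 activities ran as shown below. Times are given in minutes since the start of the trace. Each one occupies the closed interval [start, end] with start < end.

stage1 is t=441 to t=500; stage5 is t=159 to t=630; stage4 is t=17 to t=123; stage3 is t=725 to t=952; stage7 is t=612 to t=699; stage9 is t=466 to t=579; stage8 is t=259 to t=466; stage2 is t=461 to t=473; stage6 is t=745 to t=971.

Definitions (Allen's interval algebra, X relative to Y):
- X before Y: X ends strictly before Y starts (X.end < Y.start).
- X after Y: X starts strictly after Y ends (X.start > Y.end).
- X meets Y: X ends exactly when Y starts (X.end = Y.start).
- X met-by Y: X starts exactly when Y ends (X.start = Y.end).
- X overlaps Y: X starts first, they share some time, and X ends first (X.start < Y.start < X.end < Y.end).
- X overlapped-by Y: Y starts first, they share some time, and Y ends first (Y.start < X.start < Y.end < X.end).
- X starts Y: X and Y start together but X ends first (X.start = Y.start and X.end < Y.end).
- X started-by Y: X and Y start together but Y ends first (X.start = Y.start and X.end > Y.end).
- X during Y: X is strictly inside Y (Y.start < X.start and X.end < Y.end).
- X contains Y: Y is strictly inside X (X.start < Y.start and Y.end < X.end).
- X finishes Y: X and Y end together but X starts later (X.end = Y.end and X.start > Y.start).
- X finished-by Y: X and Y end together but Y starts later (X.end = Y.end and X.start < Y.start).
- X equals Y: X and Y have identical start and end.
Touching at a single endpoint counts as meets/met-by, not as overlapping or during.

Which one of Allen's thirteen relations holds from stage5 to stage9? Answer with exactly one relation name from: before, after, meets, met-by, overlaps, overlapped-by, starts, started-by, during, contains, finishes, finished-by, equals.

stage5 = [t=159, t=630]; stage9 = [t=466, t=579].
Compare endpoints: stage5.start < stage9.start, stage5.start < stage9.end, stage5.end > stage9.start, stage5.end > stage9.end.
That pattern is 'contains'.

contains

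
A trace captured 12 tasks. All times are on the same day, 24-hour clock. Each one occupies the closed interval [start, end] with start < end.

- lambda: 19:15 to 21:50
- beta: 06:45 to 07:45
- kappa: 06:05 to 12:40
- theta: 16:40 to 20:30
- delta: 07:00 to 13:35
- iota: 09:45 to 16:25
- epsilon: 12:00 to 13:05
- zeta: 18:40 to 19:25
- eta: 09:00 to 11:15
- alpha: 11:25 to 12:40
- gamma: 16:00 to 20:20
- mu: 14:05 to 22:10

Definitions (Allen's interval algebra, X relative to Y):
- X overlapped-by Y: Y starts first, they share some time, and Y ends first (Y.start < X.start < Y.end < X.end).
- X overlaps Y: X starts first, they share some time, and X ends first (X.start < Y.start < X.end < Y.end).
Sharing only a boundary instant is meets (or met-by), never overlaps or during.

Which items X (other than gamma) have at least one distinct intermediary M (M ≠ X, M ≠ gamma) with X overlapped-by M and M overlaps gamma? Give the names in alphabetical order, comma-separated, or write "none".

Target gamma = [16:00, 20:20].
Intermediaries M with M overlaps gamma: iota.
Via iota — items with X overlapped-by iota: mu.
Union: mu.

mu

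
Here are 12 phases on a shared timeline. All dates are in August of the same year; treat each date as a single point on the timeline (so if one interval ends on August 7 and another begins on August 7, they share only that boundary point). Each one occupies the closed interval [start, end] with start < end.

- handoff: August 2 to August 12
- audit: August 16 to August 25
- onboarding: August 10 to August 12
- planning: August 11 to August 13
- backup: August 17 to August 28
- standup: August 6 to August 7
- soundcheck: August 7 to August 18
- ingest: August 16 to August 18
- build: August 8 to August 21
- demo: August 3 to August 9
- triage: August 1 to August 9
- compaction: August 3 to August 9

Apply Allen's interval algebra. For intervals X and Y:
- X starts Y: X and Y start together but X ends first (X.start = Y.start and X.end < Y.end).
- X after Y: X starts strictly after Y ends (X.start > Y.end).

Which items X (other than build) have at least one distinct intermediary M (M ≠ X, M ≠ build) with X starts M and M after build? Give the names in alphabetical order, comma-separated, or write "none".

none

Target build = [August 8, August 21].
Intermediaries M with M after build: none.
Union: none.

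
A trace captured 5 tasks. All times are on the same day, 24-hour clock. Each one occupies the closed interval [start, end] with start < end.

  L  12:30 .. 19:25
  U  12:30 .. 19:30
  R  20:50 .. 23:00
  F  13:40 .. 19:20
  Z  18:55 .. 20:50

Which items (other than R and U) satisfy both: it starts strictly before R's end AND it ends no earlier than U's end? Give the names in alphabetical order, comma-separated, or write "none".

Conditions: its start is strictly before R's end (X.start < 23:00) AND its end is no earlier than U's end (X.end >= 19:30).
F: start 13:40 < 23:00? ✓; end 19:20 >= 19:30? ✗ → no.
L: start 12:30 < 23:00? ✓; end 19:25 >= 19:30? ✗ → no.
Z: start 18:55 < 23:00? ✓; end 20:50 >= 19:30? ✓ → yes.
Result: Z.

Z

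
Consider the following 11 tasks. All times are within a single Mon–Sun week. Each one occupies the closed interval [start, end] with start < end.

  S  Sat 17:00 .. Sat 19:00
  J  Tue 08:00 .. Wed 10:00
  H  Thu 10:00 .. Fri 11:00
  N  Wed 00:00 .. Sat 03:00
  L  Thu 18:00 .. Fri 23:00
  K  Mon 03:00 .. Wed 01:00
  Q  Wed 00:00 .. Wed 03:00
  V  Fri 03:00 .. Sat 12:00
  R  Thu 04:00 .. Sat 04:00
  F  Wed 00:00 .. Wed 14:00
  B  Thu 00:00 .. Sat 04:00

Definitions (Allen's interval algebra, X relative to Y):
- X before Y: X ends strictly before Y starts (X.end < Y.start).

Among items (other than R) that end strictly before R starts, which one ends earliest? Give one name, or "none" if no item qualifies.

Target R = [Thu 04:00, Sat 04:00].
B [Thu 00:00, Sat 04:00] → finished-by → excluded.
F [Wed 00:00, Wed 14:00] → before → candidate.
H [Thu 10:00, Fri 11:00] → during → excluded.
J [Tue 08:00, Wed 10:00] → before → candidate.
K [Mon 03:00, Wed 01:00] → before → candidate.
L [Thu 18:00, Fri 23:00] → during → excluded.
N [Wed 00:00, Sat 03:00] → overlaps → excluded.
Q [Wed 00:00, Wed 03:00] → before → candidate.
S [Sat 17:00, Sat 19:00] → after → excluded.
V [Fri 03:00, Sat 12:00] → overlapped-by → excluded.
Among candidates, earliest end is Wed 01:00 → K.

K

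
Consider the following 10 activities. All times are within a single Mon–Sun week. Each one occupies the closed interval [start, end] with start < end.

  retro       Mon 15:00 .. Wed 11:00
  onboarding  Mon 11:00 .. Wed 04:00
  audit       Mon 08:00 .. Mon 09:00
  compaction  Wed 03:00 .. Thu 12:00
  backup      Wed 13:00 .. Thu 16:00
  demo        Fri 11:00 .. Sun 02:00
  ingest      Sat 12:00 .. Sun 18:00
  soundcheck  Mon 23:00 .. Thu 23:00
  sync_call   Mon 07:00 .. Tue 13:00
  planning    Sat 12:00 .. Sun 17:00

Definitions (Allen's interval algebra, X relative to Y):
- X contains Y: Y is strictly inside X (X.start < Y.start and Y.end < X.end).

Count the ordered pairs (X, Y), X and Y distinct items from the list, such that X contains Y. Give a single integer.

3

Checking all 90 ordered pairs for relation 'contains'; matching pairs in alphabetical order:
(soundcheck, backup): soundcheck contains backup ✓
(soundcheck, compaction): soundcheck contains compaction ✓
(sync_call, audit): sync_call contains audit ✓
Count: 3.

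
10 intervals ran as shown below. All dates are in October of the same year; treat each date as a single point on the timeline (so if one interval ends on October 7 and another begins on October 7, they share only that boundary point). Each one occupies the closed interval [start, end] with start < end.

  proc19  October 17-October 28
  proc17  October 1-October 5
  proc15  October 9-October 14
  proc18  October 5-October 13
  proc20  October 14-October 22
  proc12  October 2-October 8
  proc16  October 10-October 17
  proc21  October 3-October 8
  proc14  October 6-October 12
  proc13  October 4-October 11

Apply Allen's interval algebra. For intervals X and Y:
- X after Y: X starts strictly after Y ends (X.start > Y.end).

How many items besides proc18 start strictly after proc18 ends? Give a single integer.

2

Target proc18 = [October 5, October 13].
proc12 [October 2, October 8] → overlaps → no.
proc13 [October 4, October 11] → overlaps → no.
proc14 [October 6, October 12] → during → no.
proc15 [October 9, October 14] → overlapped-by → no.
proc16 [October 10, October 17] → overlapped-by → no.
proc17 [October 1, October 5] → meets → no.
proc19 [October 17, October 28] → after → counts.
proc20 [October 14, October 22] → after → counts.
proc21 [October 3, October 8] → overlaps → no.
Total: 2.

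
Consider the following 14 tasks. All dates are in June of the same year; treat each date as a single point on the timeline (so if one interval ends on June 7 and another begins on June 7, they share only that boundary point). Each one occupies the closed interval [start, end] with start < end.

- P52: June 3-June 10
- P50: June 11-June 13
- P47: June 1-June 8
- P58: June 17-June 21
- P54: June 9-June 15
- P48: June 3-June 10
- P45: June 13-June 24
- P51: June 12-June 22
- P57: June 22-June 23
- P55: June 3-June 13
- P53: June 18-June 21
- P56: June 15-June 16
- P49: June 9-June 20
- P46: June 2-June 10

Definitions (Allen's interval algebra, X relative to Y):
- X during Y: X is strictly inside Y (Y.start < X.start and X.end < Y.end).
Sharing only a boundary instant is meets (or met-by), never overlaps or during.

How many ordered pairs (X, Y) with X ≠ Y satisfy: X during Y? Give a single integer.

10

Checking all 182 ordered pairs for relation 'during'; matching pairs in alphabetical order:
(P50, P49): P50 during P49 ✓
(P50, P54): P50 during P54 ✓
(P53, P45): P53 during P45 ✓
(P53, P51): P53 during P51 ✓
(P56, P45): P56 during P45 ✓
(P56, P49): P56 during P49 ✓
(P56, P51): P56 during P51 ✓
(P57, P45): P57 during P45 ✓
(P58, P45): P58 during P45 ✓
(P58, P51): P58 during P51 ✓
Count: 10.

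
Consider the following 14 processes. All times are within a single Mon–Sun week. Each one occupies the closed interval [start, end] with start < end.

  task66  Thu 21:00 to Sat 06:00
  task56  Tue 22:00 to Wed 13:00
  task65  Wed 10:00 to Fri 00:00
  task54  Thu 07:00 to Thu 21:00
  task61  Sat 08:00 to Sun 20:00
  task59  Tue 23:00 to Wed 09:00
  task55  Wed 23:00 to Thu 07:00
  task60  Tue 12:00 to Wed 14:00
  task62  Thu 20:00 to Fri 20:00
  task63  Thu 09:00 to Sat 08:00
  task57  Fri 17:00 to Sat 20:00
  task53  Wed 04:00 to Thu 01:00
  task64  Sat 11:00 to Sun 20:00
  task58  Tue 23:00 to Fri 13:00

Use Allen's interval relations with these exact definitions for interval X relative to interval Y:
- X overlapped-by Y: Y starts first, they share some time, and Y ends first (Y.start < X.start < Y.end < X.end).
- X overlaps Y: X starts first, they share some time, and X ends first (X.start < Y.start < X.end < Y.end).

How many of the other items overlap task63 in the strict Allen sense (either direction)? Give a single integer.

4

Target task63 = [Thu 09:00, Sat 08:00].
task53 [Wed 04:00, Thu 01:00] → before → no.
task54 [Thu 07:00, Thu 21:00] → overlaps → counts.
task55 [Wed 23:00, Thu 07:00] → before → no.
task56 [Tue 22:00, Wed 13:00] → before → no.
task57 [Fri 17:00, Sat 20:00] → overlapped-by → counts.
task58 [Tue 23:00, Fri 13:00] → overlaps → counts.
task59 [Tue 23:00, Wed 09:00] → before → no.
task60 [Tue 12:00, Wed 14:00] → before → no.
task61 [Sat 08:00, Sun 20:00] → met-by → no.
task62 [Thu 20:00, Fri 20:00] → during → no.
task64 [Sat 11:00, Sun 20:00] → after → no.
task65 [Wed 10:00, Fri 00:00] → overlaps → counts.
task66 [Thu 21:00, Sat 06:00] → during → no.
Total: 4.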